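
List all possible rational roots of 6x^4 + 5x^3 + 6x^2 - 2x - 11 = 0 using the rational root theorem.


Rational root theorem: possible roots are ±p/q where:
  p divides the constant term (-11): p ∈ {1, 11}
  q divides the leading coefficient (6): q ∈ {1, 2, 3, 6}

All possible rational roots: -11, -11/2, -11/3, -11/6, -1, -1/2, -1/3, -1/6, 1/6, 1/3, 1/2, 1, 11/6, 11/3, 11/2, 11

-11, -11/2, -11/3, -11/6, -1, -1/2, -1/3, -1/6, 1/6, 1/3, 1/2, 1, 11/6, 11/3, 11/2, 11


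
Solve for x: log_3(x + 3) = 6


Convert to exponential form: x + 3 = 3^6 = 729
x = 729 - 3 = 726
Check: log_3(726 + 3) = log_3(729) = log_3(729) = 6 ✓

x = 726


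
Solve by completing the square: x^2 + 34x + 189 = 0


Start: x^2 + 34x + 189 = 0
Move constant: x^2 + 34x = -189
Half of 34 is 17, squared is 289
Add 289 to both sides: x^2 + 34x + 289 = 100
(x + 17)^2 = 100
x + 17 = ±10
x = -17 + 10 = -7 or x = -17 - 10 = -27

x = -27, x = -7


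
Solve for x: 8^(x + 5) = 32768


Express both sides with the same base.
32768 = 8^5
Since the bases match, equate exponents: x + 5 = 5
So x = 5 - (5) = 0

x = 0


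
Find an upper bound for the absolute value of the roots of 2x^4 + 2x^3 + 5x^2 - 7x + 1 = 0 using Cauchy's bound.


Cauchy's bound: all roots r satisfy |r| <= 1 + max(|a_i/a_n|) for i = 0,...,n-1
where a_n is the leading coefficient.

Coefficients: [2, 2, 5, -7, 1]
Leading coefficient a_n = 2
Ratios |a_i/a_n|: 1, 5/2, 7/2, 1/2
Maximum ratio: 7/2
Cauchy's bound: |r| <= 1 + 7/2 = 9/2

Upper bound = 9/2


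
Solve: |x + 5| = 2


An absolute value equation |expr| = 2 gives two cases:
Case 1: x + 5 = 2
  x = -3, so x = -3
Case 2: x + 5 = -2
  x = -7, so x = -7

x = -7, x = -3


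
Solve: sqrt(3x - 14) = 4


Square both sides: 3x - 14 = 4^2 = 16
3x = 16 + 14 = 30
x = 10
Check: sqrt(3*10 - 14) = sqrt(16) = 4 ✓

x = 10


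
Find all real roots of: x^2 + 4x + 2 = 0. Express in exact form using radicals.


Using the quadratic formula: x = (-b ± sqrt(b^2 - 4ac)) / (2a)
Here a = 1, b = 4, c = 2
Discriminant = b^2 - 4ac = 4^2 - 4(1)(2) = 16 - 8 = 8
Since discriminant = 8 > 0, there are two real roots.
x = (-4 ± 2*sqrt(2)) / 2
Simplifying: x = -2 ± sqrt(2)
Numerically: x ≈ -0.5858 or x ≈ -3.4142

x = -2 + sqrt(2) or x = -2 - sqrt(2)


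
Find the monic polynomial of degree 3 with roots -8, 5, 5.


A monic polynomial with roots -8, 5, 5 is:
p(x) = (x + 8)(x - 5)(x - 5)
After multiplying by (x + 8): x + 8
After multiplying by (x - 5): x^2 + 3x - 40
After multiplying by (x - 5): x^3 - 2x^2 - 55x + 200

x^3 - 2x^2 - 55x + 200


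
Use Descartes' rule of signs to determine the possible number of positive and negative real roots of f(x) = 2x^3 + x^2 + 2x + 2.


Descartes' rule of signs:

For positive roots, count sign changes in f(x) = 2x^3 + x^2 + 2x + 2:
Signs of coefficients: +, +, +, +
Number of sign changes: 0
Possible positive real roots: 0

For negative roots, examine f(-x) = -2x^3 + x^2 - 2x + 2:
Signs of coefficients: -, +, -, +
Number of sign changes: 3
Possible negative real roots: 3, 1

Positive roots: 0; Negative roots: 3 or 1


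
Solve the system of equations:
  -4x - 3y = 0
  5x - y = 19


Using Cramer's rule:
Determinant D = (-4)(-1) - (5)(-3) = 4 + 15 = 19
Dx = (0)(-1) - (19)(-3) = 0 + 57 = 57
Dy = (-4)(19) - (5)(0) = -76 - 0 = -76
x = Dx/D = 57/19 = 3
y = Dy/D = -76/19 = -4

x = 3, y = -4


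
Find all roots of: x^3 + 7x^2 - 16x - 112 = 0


Let p(x) = x^3 + 7x^2 - 16x - 112. By the rational root theorem (leading coefficient 1), any rational root is an integer divisor of 112: try ±1, ±2, ... in turn.
Test x = 1: value = -120 ≠ 0.
Test x = -1: value = -90 ≠ 0.
Test x = 2: value = -108 ≠ 0.
Test x = -2: value = -60 ≠ 0.
Test x = 4: value = 0 ✓, so (x - 4) is a factor.
Synthetic division by (x - 4): bring down 1; 1(4) + 7 = 11; 11(4) - 16 = 28; 28(4) - 112 = 0 → quotient x^2 + 11x + 28, remainder 0.
Solve the quadratic x^2 + 11x + 28 = 0: discriminant = 11^2 - 4(1)(28) = 121 - 112 = 9.
sqrt(9) = 3, so x = (-11 ± 3)/2: x = -4 or x = -7.
Collecting all roots found:

x = -7, x = -4, x = 4


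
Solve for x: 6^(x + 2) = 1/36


Express both sides with the same base.
1/36 = 6^(-2)
Since the bases match, equate exponents: x + 2 = -2
So x = -2 - (2) = -4

x = -4


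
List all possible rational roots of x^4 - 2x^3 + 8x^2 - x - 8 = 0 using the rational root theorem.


Rational root theorem: possible roots are ±p/q where:
  p divides the constant term (-8): p ∈ {1, 2, 4, 8}
  q divides the leading coefficient (1): q ∈ {1}

All possible rational roots: -8, -4, -2, -1, 1, 2, 4, 8

-8, -4, -2, -1, 1, 2, 4, 8


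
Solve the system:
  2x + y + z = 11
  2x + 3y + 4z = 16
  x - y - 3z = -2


Using Cramer's rule. Expand each determinant along the first row.
D  = 2*[3*(-3) - 4*(-1)] - 1*[2*(-3) - 4*1] + 1*[2*(-1) - 3*1]
  = 2*(-5) - 1*(-10) + 1*(-5) = -5
Dx = 11*[3*(-3) - 4*(-1)] - 1*[16*(-3) - 4*(-2)] + 1*[16*(-1) - 3*(-2)]
  = 11*(-5) - 1*(-40) + 1*(-10) = -25
Dy = 2*[16*(-3) - 4*(-2)] - 11*[2*(-3) - 4*1] + 1*[2*(-2) - 16*1]
  = 2*(-40) - 11*(-10) + 1*(-20) = 10
Dz = 2*[3*(-2) - 16*(-1)] - 1*[2*(-2) - 16*1] + 11*[2*(-1) - 3*1]
  = 2*(10) - 1*(-20) + 11*(-5) = -15
x = Dx/D = -25/-5 = 5, y = Dy/D = 10/-5 = -2, z = Dz/D = -15/-5 = 3
Check eq1: (2)(5) + (1)(-2) + (1)(3) = 11 = 11 ✓
Check eq2: (2)(5) + (3)(-2) + (4)(3) = 16 = 16 ✓
Check eq3: (1)(5) + (-1)(-2) + (-3)(3) = -2 = -2 ✓

x = 5, y = -2, z = 3


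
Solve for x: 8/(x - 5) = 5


Multiply both sides by (x - 5): 8 = 5(x - 5)
Distribute: 8 = 5x - 25
5x = 8 + 25 = 33
x = 33/5

x = 33/5


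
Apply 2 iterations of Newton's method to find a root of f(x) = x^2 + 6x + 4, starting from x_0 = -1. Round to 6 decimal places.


Newton's method: x_(n+1) = x_n - f(x_n)/f'(x_n)
f(x) = x^2 + 6x + 4
f'(x) = 2x + 6

Iteration 1:
  f(-1.000000) = -1.000000
  f'(-1.000000) = 4.000000
  x_1 = -1.000000 - (-1.000000)/(4.000000) = -0.750000

Iteration 2:
  f(-0.750000) = 0.062500
  f'(-0.750000) = 4.500000
  x_2 = -0.750000 - (0.062500)/(4.500000) = -0.763889

x_2 = -0.763889


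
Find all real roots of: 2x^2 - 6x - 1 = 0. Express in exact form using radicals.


Using the quadratic formula: x = (-b ± sqrt(b^2 - 4ac)) / (2a)
Here a = 2, b = -6, c = -1
Discriminant = b^2 - 4ac = (-6)^2 - 4(2)(-1) = 36 + 8 = 44
Since discriminant = 44 > 0, there are two real roots.
x = (6 ± 2*sqrt(11)) / 4
Simplifying: x = (3 ± sqrt(11)) / 2
Numerically: x ≈ 3.1583 or x ≈ -0.1583

x = (3 + sqrt(11)) / 2 or x = (3 - sqrt(11)) / 2


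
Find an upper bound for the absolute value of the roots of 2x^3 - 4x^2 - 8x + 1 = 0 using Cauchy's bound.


Cauchy's bound: all roots r satisfy |r| <= 1 + max(|a_i/a_n|) for i = 0,...,n-1
where a_n is the leading coefficient.

Coefficients: [2, -4, -8, 1]
Leading coefficient a_n = 2
Ratios |a_i/a_n|: 2, 4, 1/2
Maximum ratio: 4
Cauchy's bound: |r| <= 1 + 4 = 5

Upper bound = 5


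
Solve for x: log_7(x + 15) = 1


Convert to exponential form: x + 15 = 7^1 = 7
x = 7 - 15 = -8
Check: log_7(-8 + 15) = log_7(7) = log_7(7) = 1 ✓

x = -8


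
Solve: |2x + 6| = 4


An absolute value equation |expr| = 4 gives two cases:
Case 1: 2x + 6 = 4
  2x = -2, so x = -1
Case 2: 2x + 6 = -4
  2x = -10, so x = -5

x = -5, x = -1


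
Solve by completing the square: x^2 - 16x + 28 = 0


Start: x^2 - 16x + 28 = 0
Move constant: x^2 - 16x = -28
Half of -16 is -8, squared is 64
Add 64 to both sides: x^2 - 16x + 64 = 36
(x - 8)^2 = 36
x - 8 = ±6
x = 8 + 6 = 14 or x = 8 - 6 = 2

x = 2, x = 14


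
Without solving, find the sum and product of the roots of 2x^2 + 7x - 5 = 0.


By Vieta's formulas for ax^2 + bx + c = 0:
  Sum of roots = -b/a
  Product of roots = c/a

Here a = 2, b = 7, c = -5
Sum = -(7)/2 = -7/2
Product = -5/2 = -5/2

Sum = -7/2, Product = -5/2


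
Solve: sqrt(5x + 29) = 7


Square both sides: 5x + 29 = 7^2 = 49
5x = 49 - 29 = 20
x = 4
Check: sqrt(5*4 + 29) = sqrt(49) = 7 ✓

x = 4


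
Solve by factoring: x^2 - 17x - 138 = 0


We need two numbers that multiply to -138 and add to -17.
Those numbers are 6 and -23 (since 6 * (-23) = -138 and 6 + (-23) = -17).
So x^2 - 17x - 138 = (x + 6)(x - 23) = 0
Setting each factor to zero: x = -6 or x = 23

x = -6, x = 23


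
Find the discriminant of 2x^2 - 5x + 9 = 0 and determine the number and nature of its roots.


For ax^2 + bx + c = 0, discriminant D = b^2 - 4ac
Here a = 2, b = -5, c = 9
D = (-5)^2 - 4(2)(9) = 25 - 72 = -47

D = -47 < 0
The equation has no real roots (2 complex conjugate roots).

Discriminant = -47, no real roots (2 complex conjugate roots)


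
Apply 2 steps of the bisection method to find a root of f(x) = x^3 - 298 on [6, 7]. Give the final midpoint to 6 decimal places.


f(x) = x^3 - 298
f(6) = -82 < 0
f(7) = 45 > 0

Step 1: midpoint = (6.000000 + 7.000000)/2 = 6.500000
  f(6.500000) = -23.375000
  f(mid) < 0, so root is in [6.500000, 7.000000]

Step 2: midpoint = (6.500000 + 7.000000)/2 = 6.750000
  f(6.750000) = 9.546875
  f(mid) > 0, so root is in [6.500000, 6.750000]

midpoint = 6.750000


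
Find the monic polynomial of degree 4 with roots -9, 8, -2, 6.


A monic polynomial with roots -9, 8, -2, 6 is:
p(x) = (x + 9)(x - 8)(x + 2)(x - 6)
After multiplying by (x + 9): x + 9
After multiplying by (x - 8): x^2 + x - 72
After multiplying by (x + 2): x^3 + 3x^2 - 70x - 144
After multiplying by (x - 6): x^4 - 3x^3 - 88x^2 + 276x + 864

x^4 - 3x^3 - 88x^2 + 276x + 864


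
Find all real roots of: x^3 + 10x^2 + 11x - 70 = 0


Let p(x) = x^3 + 10x^2 + 11x - 70. By the rational root theorem (leading coefficient 1), any rational root is an integer divisor of 70: try ±1, ±2, ... in turn.
Test x = 1: value = -48 ≠ 0.
Test x = -1: value = -72 ≠ 0.
Test x = 2: value = 0 ✓, so (x - 2) is a factor.
Synthetic division by (x - 2): bring down 1; 1(2) + 10 = 12; 12(2) + 11 = 35; 35(2) - 70 = 0 → quotient x^2 + 12x + 35, remainder 0.
Solve the quadratic x^2 + 12x + 35 = 0: discriminant = 12^2 - 4(1)(35) = 144 - 140 = 4.
sqrt(4) = 2, so x = (-12 ± 2)/2: x = -5 or x = -7.

x = -7, x = -5, x = 2


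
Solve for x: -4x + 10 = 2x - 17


Starting with: -4x + 10 = 2x - 17
Move all x terms to left: (-4 - 2)x = -17 - 10
Simplify: -6x = -27
Divide both sides by -6: x = 9/2

x = 9/2


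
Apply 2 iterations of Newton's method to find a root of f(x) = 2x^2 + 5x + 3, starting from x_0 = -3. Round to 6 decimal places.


Newton's method: x_(n+1) = x_n - f(x_n)/f'(x_n)
f(x) = 2x^2 + 5x + 3
f'(x) = 4x + 5

Iteration 1:
  f(-3.000000) = 6.000000
  f'(-3.000000) = -7.000000
  x_1 = -3.000000 - (6.000000)/(-7.000000) = -2.142857

Iteration 2:
  f(-2.142857) = 1.469388
  f'(-2.142857) = -3.571429
  x_2 = -2.142857 - (1.469388)/(-3.571429) = -1.731429

x_2 = -1.731429


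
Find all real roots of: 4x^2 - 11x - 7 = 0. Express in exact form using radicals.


Using the quadratic formula: x = (-b ± sqrt(b^2 - 4ac)) / (2a)
Here a = 4, b = -11, c = -7
Discriminant = b^2 - 4ac = (-11)^2 - 4(4)(-7) = 121 + 112 = 233
Since discriminant = 233 > 0, there are two real roots.
x = (11 ± sqrt(233)) / 8
Numerically: x ≈ 3.2830 or x ≈ -0.5330

x = (11 + sqrt(233)) / 8 or x = (11 - sqrt(233)) / 8


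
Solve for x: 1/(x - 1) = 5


Multiply both sides by (x - 1): 1 = 5(x - 1)
Distribute: 1 = 5x - 5
5x = 1 + 5 = 6
x = 6/5

x = 6/5


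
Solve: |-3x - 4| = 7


An absolute value equation |expr| = 7 gives two cases:
Case 1: -3x - 4 = 7
  -3x = 11, so x = -11/3
Case 2: -3x - 4 = -7
  -3x = -3, so x = 1

x = -11/3, x = 1


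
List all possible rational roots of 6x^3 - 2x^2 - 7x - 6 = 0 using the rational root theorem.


Rational root theorem: possible roots are ±p/q where:
  p divides the constant term (-6): p ∈ {1, 2, 3, 6}
  q divides the leading coefficient (6): q ∈ {1, 2, 3, 6}

All possible rational roots: -6, -3, -2, -3/2, -1, -2/3, -1/2, -1/3, -1/6, 1/6, 1/3, 1/2, 2/3, 1, 3/2, 2, 3, 6

-6, -3, -2, -3/2, -1, -2/3, -1/2, -1/3, -1/6, 1/6, 1/3, 1/2, 2/3, 1, 3/2, 2, 3, 6


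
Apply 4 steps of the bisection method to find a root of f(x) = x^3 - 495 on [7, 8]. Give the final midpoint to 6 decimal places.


f(x) = x^3 - 495
f(7) = -152 < 0
f(8) = 17 > 0

Step 1: midpoint = (7.000000 + 8.000000)/2 = 7.500000
  f(7.500000) = -73.125000
  f(mid) < 0, so root is in [7.500000, 8.000000]

Step 2: midpoint = (7.500000 + 8.000000)/2 = 7.750000
  f(7.750000) = -29.515625
  f(mid) < 0, so root is in [7.750000, 8.000000]

Step 3: midpoint = (7.750000 + 8.000000)/2 = 7.875000
  f(7.875000) = -6.626953
  f(mid) < 0, so root is in [7.875000, 8.000000]

Step 4: midpoint = (7.875000 + 8.000000)/2 = 7.937500
  f(7.937500) = 5.093506
  f(mid) > 0, so root is in [7.875000, 7.937500]

midpoint = 7.937500


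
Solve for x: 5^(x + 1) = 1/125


Express both sides with the same base.
1/125 = 5^(-3)
Since the bases match, equate exponents: x + 1 = -3
So x = -3 - (1) = -4

x = -4


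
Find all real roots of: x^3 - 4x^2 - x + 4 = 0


Let p(x) = x^3 - 4x^2 - x + 4. By the rational root theorem (leading coefficient 1), any rational root is an integer divisor of 4: try ±1, ±2, ... in turn.
Test x = 1: value = 0 ✓, so (x - 1) is a factor.
Synthetic division by (x - 1): bring down 1; 1(1) - 4 = -3; (-3)(1) - 1 = -4; (-4)(1) + 4 = 0 → quotient x^2 - 3x - 4, remainder 0.
Solve the quadratic x^2 - 3x - 4 = 0: discriminant = (-3)^2 - 4(1)(-4) = 9 + 16 = 25.
sqrt(25) = 5, so x = (3 ± 5)/2: x = 4 or x = -1.

x = -1, x = 1, x = 4


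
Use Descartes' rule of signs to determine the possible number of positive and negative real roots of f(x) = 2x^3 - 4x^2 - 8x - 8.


Descartes' rule of signs:

For positive roots, count sign changes in f(x) = 2x^3 - 4x^2 - 8x - 8:
Signs of coefficients: +, -, -, -
Number of sign changes: 1
Possible positive real roots: 1

For negative roots, examine f(-x) = -2x^3 - 4x^2 + 8x - 8:
Signs of coefficients: -, -, +, -
Number of sign changes: 2
Possible negative real roots: 2, 0

Positive roots: 1; Negative roots: 2 or 0


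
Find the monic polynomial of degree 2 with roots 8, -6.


A monic polynomial with roots 8, -6 is:
p(x) = (x - 8)(x + 6)
After multiplying by (x - 8): x - 8
After multiplying by (x + 6): x^2 - 2x - 48

x^2 - 2x - 48


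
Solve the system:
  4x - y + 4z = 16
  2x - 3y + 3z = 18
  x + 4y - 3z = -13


Using Cramer's rule. Expand each determinant along the first row.
D  = 4*[(-3)*(-3) - 3*4] - (-1)*[2*(-3) - 3*1] + 4*[2*4 - (-3)*1]
  = 4*(-3) - (-1)*(-9) + 4*(11) = 23
Dx = 16*[(-3)*(-3) - 3*4] - (-1)*[18*(-3) - 3*(-13)] + 4*[18*4 - (-3)*(-13)]
  = 16*(-3) - (-1)*(-15) + 4*(33) = 69
Dy = 4*[18*(-3) - 3*(-13)] - 16*[2*(-3) - 3*1] + 4*[2*(-13) - 18*1]
  = 4*(-15) - 16*(-9) + 4*(-44) = -92
Dz = 4*[(-3)*(-13) - 18*4] - (-1)*[2*(-13) - 18*1] + 16*[2*4 - (-3)*1]
  = 4*(-33) - (-1)*(-44) + 16*(11) = 0
x = Dx/D = 69/23 = 3, y = Dy/D = -92/23 = -4, z = Dz/D = 0/23 = 0
Check eq1: (4)(3) + (-1)(-4) + (4)(0) = 16 = 16 ✓
Check eq2: (2)(3) + (-3)(-4) + (3)(0) = 18 = 18 ✓
Check eq3: (1)(3) + (4)(-4) + (-3)(0) = -13 = -13 ✓

x = 3, y = -4, z = 0


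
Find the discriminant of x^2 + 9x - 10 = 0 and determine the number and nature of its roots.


For ax^2 + bx + c = 0, discriminant D = b^2 - 4ac
Here a = 1, b = 9, c = -10
D = (9)^2 - 4(1)(-10) = 81 + 40 = 121

D = 121 > 0 and is a perfect square (sqrt = 11)
The equation has 2 distinct real rational roots.

Discriminant = 121, 2 distinct real rational roots


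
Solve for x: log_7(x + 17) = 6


Convert to exponential form: x + 17 = 7^6 = 117649
x = 117649 - 17 = 117632
Check: log_7(117632 + 17) = log_7(117649) = log_7(117649) = 6 ✓

x = 117632


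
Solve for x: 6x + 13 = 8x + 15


Starting with: 6x + 13 = 8x + 15
Move all x terms to left: (6 - 8)x = 15 - 13
Simplify: -2x = 2
Divide both sides by -2: x = -1

x = -1


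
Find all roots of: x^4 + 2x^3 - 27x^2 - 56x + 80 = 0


Let p(x) = x^4 + 2x^3 - 27x^2 - 56x + 80. By the rational root theorem (leading coefficient 1), any rational root is an integer divisor of 80: try ±1, ±2, ... in turn.
Test x = 1: value = 0 ✓, so (x - 1) is a factor.
Synthetic division by (x - 1): bring down 1; 1(1) + 2 = 3; 3(1) - 27 = -24; (-24)(1) - 56 = -80; (-80)(1) + 80 = 0 → quotient x^3 + 3x^2 - 24x - 80, remainder 0.
Continue with the quotient x^3 + 3x^2 - 24x - 80 (candidates must divide 80; re-test x = 1 first in case it repeats).
Test x = 1: value = -100 ≠ 0.
Test x = -1: value = -54 ≠ 0.
Test x = 2: value = -108 ≠ 0.
Test x = -2: value = -28 ≠ 0.
Test x = 4: value = -64 ≠ 0.
Test x = -4: value = 0 ✓, so (x + 4) is a factor.
Synthetic division by (x + 4): bring down 1; 1(-4) + 3 = -1; (-1)(-4) - 24 = -20; (-20)(-4) - 80 = 0 → quotient x^2 - x - 20, remainder 0.
Solve the quadratic x^2 - x - 20 = 0: discriminant = (-1)^2 - 4(1)(-20) = 1 + 80 = 81.
sqrt(81) = 9, so x = (1 ± 9)/2: x = 5 or x = -4.
Collecting all roots found:

x = -4 (multiplicity 2), x = 1, x = 5


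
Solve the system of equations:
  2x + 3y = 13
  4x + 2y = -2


Using Cramer's rule:
Determinant D = (2)(2) - (4)(3) = 4 - 12 = -8
Dx = (13)(2) - (-2)(3) = 26 + 6 = 32
Dy = (2)(-2) - (4)(13) = -4 - 52 = -56
x = Dx/D = 32/-8 = -4
y = Dy/D = -56/-8 = 7

x = -4, y = 7


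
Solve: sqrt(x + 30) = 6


Square both sides: x + 30 = 6^2 = 36
x = 36 - 30 = 6
x = 6
Check: sqrt(1*6 + 30) = sqrt(36) = 6 ✓

x = 6


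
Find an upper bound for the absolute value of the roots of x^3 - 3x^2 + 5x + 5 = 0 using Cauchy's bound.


Cauchy's bound: all roots r satisfy |r| <= 1 + max(|a_i/a_n|) for i = 0,...,n-1
where a_n is the leading coefficient.

Coefficients: [1, -3, 5, 5]
Leading coefficient a_n = 1
Ratios |a_i/a_n|: 3, 5, 5
Maximum ratio: 5
Cauchy's bound: |r| <= 1 + 5 = 6

Upper bound = 6


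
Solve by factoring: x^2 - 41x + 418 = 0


We need two numbers that multiply to 418 and add to -41.
Those numbers are -19 and -22 (since (-19) * (-22) = 418 and (-19) + (-22) = -41).
So x^2 - 41x + 418 = (x - 19)(x - 22) = 0
Setting each factor to zero: x = 19 or x = 22

x = 19, x = 22


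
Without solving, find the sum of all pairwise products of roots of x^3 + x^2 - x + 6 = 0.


By Vieta's formulas for x^3 + bx^2 + cx + d = 0:
  r1 + r2 + r3 = -b/a = -1
  r1*r2 + r1*r3 + r2*r3 = c/a = -1
  r1*r2*r3 = -d/a = -6


Sum of pairwise products = -1


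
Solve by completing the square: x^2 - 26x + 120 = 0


Start: x^2 - 26x + 120 = 0
Move constant: x^2 - 26x = -120
Half of -26 is -13, squared is 169
Add 169 to both sides: x^2 - 26x + 169 = 49
(x - 13)^2 = 49
x - 13 = ±7
x = 13 + 7 = 20 or x = 13 - 7 = 6

x = 6, x = 20


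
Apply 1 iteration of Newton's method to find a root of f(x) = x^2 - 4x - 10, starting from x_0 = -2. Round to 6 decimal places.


Newton's method: x_(n+1) = x_n - f(x_n)/f'(x_n)
f(x) = x^2 - 4x - 10
f'(x) = 2x - 4

Iteration 1:
  f(-2.000000) = 2.000000
  f'(-2.000000) = -8.000000
  x_1 = -2.000000 - (2.000000)/(-8.000000) = -1.750000

x_1 = -1.750000


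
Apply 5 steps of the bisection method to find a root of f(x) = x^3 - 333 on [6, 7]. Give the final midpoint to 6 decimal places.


f(x) = x^3 - 333
f(6) = -117 < 0
f(7) = 10 > 0

Step 1: midpoint = (6.000000 + 7.000000)/2 = 6.500000
  f(6.500000) = -58.375000
  f(mid) < 0, so root is in [6.500000, 7.000000]

Step 2: midpoint = (6.500000 + 7.000000)/2 = 6.750000
  f(6.750000) = -25.453125
  f(mid) < 0, so root is in [6.750000, 7.000000]

Step 3: midpoint = (6.750000 + 7.000000)/2 = 6.875000
  f(6.875000) = -8.048828
  f(mid) < 0, so root is in [6.875000, 7.000000]

Step 4: midpoint = (6.875000 + 7.000000)/2 = 6.937500
  f(6.937500) = 0.894287
  f(mid) > 0, so root is in [6.875000, 6.937500]

Step 5: midpoint = (6.875000 + 6.937500)/2 = 6.906250
  f(6.906250) = -3.597504
  f(mid) < 0, so root is in [6.906250, 6.937500]

midpoint = 6.906250


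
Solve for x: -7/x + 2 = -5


Subtract 2 from both sides: -7/x = -7
Multiply both sides by x: -7 = -7 * x
Divide by -7: x = 1

x = 1


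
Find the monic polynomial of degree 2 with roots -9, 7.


A monic polynomial with roots -9, 7 is:
p(x) = (x + 9)(x - 7)
After multiplying by (x + 9): x + 9
After multiplying by (x - 7): x^2 + 2x - 63

x^2 + 2x - 63


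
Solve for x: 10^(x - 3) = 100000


Express both sides with the same base.
100000 = 10^5
Since the bases match, equate exponents: x - 3 = 5
So x = 5 - (-3) = 8

x = 8


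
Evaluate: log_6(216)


We need the exponent such that 6^? = 216
6^3 = 216
Therefore log_6(216) = 3

3


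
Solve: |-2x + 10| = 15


An absolute value equation |expr| = 15 gives two cases:
Case 1: -2x + 10 = 15
  -2x = 5, so x = -5/2
Case 2: -2x + 10 = -15
  -2x = -25, so x = 25/2

x = -5/2, x = 25/2


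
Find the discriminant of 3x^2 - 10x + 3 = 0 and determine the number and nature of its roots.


For ax^2 + bx + c = 0, discriminant D = b^2 - 4ac
Here a = 3, b = -10, c = 3
D = (-10)^2 - 4(3)(3) = 100 - 36 = 64

D = 64 > 0 and is a perfect square (sqrt = 8)
The equation has 2 distinct real rational roots.

Discriminant = 64, 2 distinct real rational roots


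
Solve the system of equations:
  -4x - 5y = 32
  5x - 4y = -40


Using Cramer's rule:
Determinant D = (-4)(-4) - (5)(-5) = 16 + 25 = 41
Dx = (32)(-4) - (-40)(-5) = -128 - 200 = -328
Dy = (-4)(-40) - (5)(32) = 160 - 160 = 0
x = Dx/D = -328/41 = -8
y = Dy/D = 0/41 = 0

x = -8, y = 0


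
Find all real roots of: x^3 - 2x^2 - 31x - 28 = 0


Let p(x) = x^3 - 2x^2 - 31x - 28. By the rational root theorem (leading coefficient 1), any rational root is an integer divisor of 28: try ±1, ±2, ... in turn.
Test x = 1: value = -60 ≠ 0.
Test x = -1: value = 0 ✓, so (x + 1) is a factor.
Synthetic division by (x + 1): bring down 1; 1(-1) - 2 = -3; (-3)(-1) - 31 = -28; (-28)(-1) - 28 = 0 → quotient x^2 - 3x - 28, remainder 0.
Solve the quadratic x^2 - 3x - 28 = 0: discriminant = (-3)^2 - 4(1)(-28) = 9 + 112 = 121.
sqrt(121) = 11, so x = (3 ± 11)/2: x = 7 or x = -4.

x = -4, x = -1, x = 7


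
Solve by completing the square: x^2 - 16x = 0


Start: x^2 - 16x + 0 = 0
Move constant: x^2 - 16x = 0
Half of -16 is -8, squared is 64
Add 64 to both sides: x^2 - 16x + 64 = 64
(x - 8)^2 = 64
x - 8 = ±8
x = 8 + 8 = 16 or x = 8 - 8 = 0

x = 0, x = 16


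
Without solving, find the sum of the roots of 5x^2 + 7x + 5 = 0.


By Vieta's formulas for ax^2 + bx + c = 0:
  Sum of roots = -b/a
  Product of roots = c/a

Here a = 5, b = 7, c = 5
Sum = -(7)/5 = -7/5
Product = 5/5 = 1

Sum = -7/5


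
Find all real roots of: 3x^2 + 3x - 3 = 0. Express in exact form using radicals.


Using the quadratic formula: x = (-b ± sqrt(b^2 - 4ac)) / (2a)
Here a = 3, b = 3, c = -3
Discriminant = b^2 - 4ac = 3^2 - 4(3)(-3) = 9 + 36 = 45
Since discriminant = 45 > 0, there are two real roots.
x = (-3 ± 3*sqrt(5)) / 6
Simplifying: x = (-1 ± sqrt(5)) / 2
Numerically: x ≈ 0.6180 or x ≈ -1.6180

x = (-1 + sqrt(5)) / 2 or x = (-1 - sqrt(5)) / 2


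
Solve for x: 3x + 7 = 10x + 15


Starting with: 3x + 7 = 10x + 15
Move all x terms to left: (3 - 10)x = 15 - 7
Simplify: -7x = 8
Divide both sides by -7: x = -8/7

x = -8/7


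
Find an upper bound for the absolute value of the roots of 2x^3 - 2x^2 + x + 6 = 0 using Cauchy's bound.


Cauchy's bound: all roots r satisfy |r| <= 1 + max(|a_i/a_n|) for i = 0,...,n-1
where a_n is the leading coefficient.

Coefficients: [2, -2, 1, 6]
Leading coefficient a_n = 2
Ratios |a_i/a_n|: 1, 1/2, 3
Maximum ratio: 3
Cauchy's bound: |r| <= 1 + 3 = 4

Upper bound = 4


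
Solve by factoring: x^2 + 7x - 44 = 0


We need two numbers that multiply to -44 and add to 7.
Those numbers are -4 and 11 (since (-4) * 11 = -44 and (-4) + 11 = 7).
So x^2 + 7x - 44 = (x - 4)(x + 11) = 0
Setting each factor to zero: x = 4 or x = -11

x = -11, x = 4


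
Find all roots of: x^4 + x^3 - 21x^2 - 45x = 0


The constant term is 0, so x = 0 is a root. Factor out x:
  x^3 + x^2 - 21x - 45 = 0
Let p(x) = x^3 + x^2 - 21x - 45. By the rational root theorem (leading coefficient 1), any rational root is an integer divisor of 45: try ±1, ±2, ... in turn.
Test x = 1: value = -64 ≠ 0.
Test x = -1: value = -24 ≠ 0.
Test x = 3: value = -72 ≠ 0.
Test x = -3: value = 0 ✓, so (x + 3) is a factor.
Synthetic division by (x + 3): bring down 1; 1(-3) + 1 = -2; (-2)(-3) - 21 = -15; (-15)(-3) - 45 = 0 → quotient x^2 - 2x - 15, remainder 0.
Solve the quadratic x^2 - 2x - 15 = 0: discriminant = (-2)^2 - 4(1)(-15) = 4 + 60 = 64.
sqrt(64) = 8, so x = (2 ± 8)/2: x = 5 or x = -3.
Collecting all roots found:

x = -3 (multiplicity 2), x = 0, x = 5


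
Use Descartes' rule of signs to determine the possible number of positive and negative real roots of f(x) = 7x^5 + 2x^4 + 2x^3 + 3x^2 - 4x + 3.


Descartes' rule of signs:

For positive roots, count sign changes in f(x) = 7x^5 + 2x^4 + 2x^3 + 3x^2 - 4x + 3:
Signs of coefficients: +, +, +, +, -, +
Number of sign changes: 2
Possible positive real roots: 2, 0

For negative roots, examine f(-x) = -7x^5 + 2x^4 - 2x^3 + 3x^2 + 4x + 3:
Signs of coefficients: -, +, -, +, +, +
Number of sign changes: 3
Possible negative real roots: 3, 1

Positive roots: 2 or 0; Negative roots: 3 or 1


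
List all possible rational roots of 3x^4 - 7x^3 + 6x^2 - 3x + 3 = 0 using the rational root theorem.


Rational root theorem: possible roots are ±p/q where:
  p divides the constant term (3): p ∈ {1, 3}
  q divides the leading coefficient (3): q ∈ {1, 3}

All possible rational roots: -3, -1, -1/3, 1/3, 1, 3

-3, -1, -1/3, 1/3, 1, 3


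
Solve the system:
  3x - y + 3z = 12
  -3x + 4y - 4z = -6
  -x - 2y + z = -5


Using Cramer's rule. Expand each determinant along the first row.
D  = 3*[4*1 - (-4)*(-2)] - (-1)*[(-3)*1 - (-4)*(-1)] + 3*[(-3)*(-2) - 4*(-1)]
  = 3*(-4) - (-1)*(-7) + 3*(10) = 11
Dx = 12*[4*1 - (-4)*(-2)] - (-1)*[(-6)*1 - (-4)*(-5)] + 3*[(-6)*(-2) - 4*(-5)]
  = 12*(-4) - (-1)*(-26) + 3*(32) = 22
Dy = 3*[(-6)*1 - (-4)*(-5)] - 12*[(-3)*1 - (-4)*(-1)] + 3*[(-3)*(-5) - (-6)*(-1)]
  = 3*(-26) - 12*(-7) + 3*(9) = 33
Dz = 3*[4*(-5) - (-6)*(-2)] - (-1)*[(-3)*(-5) - (-6)*(-1)] + 12*[(-3)*(-2) - 4*(-1)]
  = 3*(-32) - (-1)*(9) + 12*(10) = 33
x = Dx/D = 22/11 = 2, y = Dy/D = 33/11 = 3, z = Dz/D = 33/11 = 3
Check eq1: (3)(2) + (-1)(3) + (3)(3) = 12 = 12 ✓
Check eq2: (-3)(2) + (4)(3) + (-4)(3) = -6 = -6 ✓
Check eq3: (-1)(2) + (-2)(3) + (1)(3) = -5 = -5 ✓

x = 2, y = 3, z = 3


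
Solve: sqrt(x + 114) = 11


Square both sides: x + 114 = 11^2 = 121
x = 121 - 114 = 7
x = 7
Check: sqrt(1*7 + 114) = sqrt(121) = 11 ✓

x = 7


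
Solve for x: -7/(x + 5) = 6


Multiply both sides by (x + 5): -7 = 6(x + 5)
Distribute: -7 = 6x + 30
6x = -7 - 30 = -37
x = -37/6

x = -37/6


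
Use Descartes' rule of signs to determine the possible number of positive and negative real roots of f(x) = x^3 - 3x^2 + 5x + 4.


Descartes' rule of signs:

For positive roots, count sign changes in f(x) = x^3 - 3x^2 + 5x + 4:
Signs of coefficients: +, -, +, +
Number of sign changes: 2
Possible positive real roots: 2, 0

For negative roots, examine f(-x) = -x^3 - 3x^2 - 5x + 4:
Signs of coefficients: -, -, -, +
Number of sign changes: 1
Possible negative real roots: 1

Positive roots: 2 or 0; Negative roots: 1


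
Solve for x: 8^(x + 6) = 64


Express both sides with the same base.
64 = 8^2
Since the bases match, equate exponents: x + 6 = 2
So x = 2 - (6) = -4

x = -4


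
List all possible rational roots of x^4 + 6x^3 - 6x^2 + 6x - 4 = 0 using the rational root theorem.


Rational root theorem: possible roots are ±p/q where:
  p divides the constant term (-4): p ∈ {1, 2, 4}
  q divides the leading coefficient (1): q ∈ {1}

All possible rational roots: -4, -2, -1, 1, 2, 4

-4, -2, -1, 1, 2, 4


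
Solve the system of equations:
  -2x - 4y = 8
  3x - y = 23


Using Cramer's rule:
Determinant D = (-2)(-1) - (3)(-4) = 2 + 12 = 14
Dx = (8)(-1) - (23)(-4) = -8 + 92 = 84
Dy = (-2)(23) - (3)(8) = -46 - 24 = -70
x = Dx/D = 84/14 = 6
y = Dy/D = -70/14 = -5

x = 6, y = -5


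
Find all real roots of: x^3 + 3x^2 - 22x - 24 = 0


Let p(x) = x^3 + 3x^2 - 22x - 24. By the rational root theorem (leading coefficient 1), any rational root is an integer divisor of 24: try ±1, ±2, ... in turn.
Test x = 1: value = -42 ≠ 0.
Test x = -1: value = 0 ✓, so (x + 1) is a factor.
Synthetic division by (x + 1): bring down 1; 1(-1) + 3 = 2; 2(-1) - 22 = -24; (-24)(-1) - 24 = 0 → quotient x^2 + 2x - 24, remainder 0.
Solve the quadratic x^2 + 2x - 24 = 0: discriminant = 2^2 - 4(1)(-24) = 4 + 96 = 100.
sqrt(100) = 10, so x = (-2 ± 10)/2: x = 4 or x = -6.

x = -6, x = -1, x = 4


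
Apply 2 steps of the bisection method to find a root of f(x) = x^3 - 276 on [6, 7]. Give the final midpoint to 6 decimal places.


f(x) = x^3 - 276
f(6) = -60 < 0
f(7) = 67 > 0

Step 1: midpoint = (6.000000 + 7.000000)/2 = 6.500000
  f(6.500000) = -1.375000
  f(mid) < 0, so root is in [6.500000, 7.000000]

Step 2: midpoint = (6.500000 + 7.000000)/2 = 6.750000
  f(6.750000) = 31.546875
  f(mid) > 0, so root is in [6.500000, 6.750000]

midpoint = 6.750000


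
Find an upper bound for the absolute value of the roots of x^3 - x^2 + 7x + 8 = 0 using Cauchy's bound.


Cauchy's bound: all roots r satisfy |r| <= 1 + max(|a_i/a_n|) for i = 0,...,n-1
where a_n is the leading coefficient.

Coefficients: [1, -1, 7, 8]
Leading coefficient a_n = 1
Ratios |a_i/a_n|: 1, 7, 8
Maximum ratio: 8
Cauchy's bound: |r| <= 1 + 8 = 9

Upper bound = 9


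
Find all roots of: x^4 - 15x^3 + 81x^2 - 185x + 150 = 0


Let p(x) = x^4 - 15x^3 + 81x^2 - 185x + 150. By the rational root theorem (leading coefficient 1), any rational root is an integer divisor of 150: try ±1, ±2, ... in turn.
Test x = 1: value = 32 ≠ 0.
Test x = -1: value = 432 ≠ 0.
Test x = 2: value = 0 ✓, so (x - 2) is a factor.
Synthetic division by (x - 2): bring down 1; 1(2) - 15 = -13; (-13)(2) + 81 = 55; 55(2) - 185 = -75; (-75)(2) + 150 = 0 → quotient x^3 - 13x^2 + 55x - 75, remainder 0.
Continue with the quotient x^3 - 13x^2 + 55x - 75 (candidates must divide 75).
Test x = 3: value = 0 ✓, so (x - 3) is a factor.
Synthetic division by (x - 3): bring down 1; 1(3) - 13 = -10; (-10)(3) + 55 = 25; 25(3) - 75 = 0 → quotient x^2 - 10x + 25, remainder 0.
Solve the quadratic x^2 - 10x + 25 = 0: discriminant = (-10)^2 - 4(1)(25) = 100 - 100 = 0.
Discriminant = 0, so a double root: x = 10/2 = 5.
Collecting all roots found:

x = 2, x = 3, x = 5 (multiplicity 2)


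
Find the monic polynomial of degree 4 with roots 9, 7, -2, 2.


A monic polynomial with roots 9, 7, -2, 2 is:
p(x) = (x - 9)(x - 7)(x + 2)(x - 2)
After multiplying by (x - 9): x - 9
After multiplying by (x - 7): x^2 - 16x + 63
After multiplying by (x + 2): x^3 - 14x^2 + 31x + 126
After multiplying by (x - 2): x^4 - 16x^3 + 59x^2 + 64x - 252

x^4 - 16x^3 + 59x^2 + 64x - 252


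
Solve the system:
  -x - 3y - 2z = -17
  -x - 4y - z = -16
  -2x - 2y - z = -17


Using Cramer's rule. Expand each determinant along the first row.
D  = (-1)*[(-4)*(-1) - (-1)*(-2)] - (-3)*[(-1)*(-1) - (-1)*(-2)] + (-2)*[(-1)*(-2) - (-4)*(-2)]
  = (-1)*(2) - (-3)*(-1) + (-2)*(-6) = 7
Dx = (-17)*[(-4)*(-1) - (-1)*(-2)] - (-3)*[(-16)*(-1) - (-1)*(-17)] + (-2)*[(-16)*(-2) - (-4)*(-17)]
  = (-17)*(2) - (-3)*(-1) + (-2)*(-36) = 35
Dy = (-1)*[(-16)*(-1) - (-1)*(-17)] - (-17)*[(-1)*(-1) - (-1)*(-2)] + (-2)*[(-1)*(-17) - (-16)*(-2)]
  = (-1)*(-1) - (-17)*(-1) + (-2)*(-15) = 14
Dz = (-1)*[(-4)*(-17) - (-16)*(-2)] - (-3)*[(-1)*(-17) - (-16)*(-2)] + (-17)*[(-1)*(-2) - (-4)*(-2)]
  = (-1)*(36) - (-3)*(-15) + (-17)*(-6) = 21
x = Dx/D = 35/7 = 5, y = Dy/D = 14/7 = 2, z = Dz/D = 21/7 = 3
Check eq1: (-1)(5) + (-3)(2) + (-2)(3) = -17 = -17 ✓
Check eq2: (-1)(5) + (-4)(2) + (-1)(3) = -16 = -16 ✓
Check eq3: (-2)(5) + (-2)(2) + (-1)(3) = -17 = -17 ✓

x = 5, y = 2, z = 3


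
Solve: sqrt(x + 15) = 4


Square both sides: x + 15 = 4^2 = 16
x = 16 - 15 = 1
x = 1
Check: sqrt(1*1 + 15) = sqrt(16) = 4 ✓

x = 1


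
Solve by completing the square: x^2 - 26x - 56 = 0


Start: x^2 - 26x - 56 = 0
Move constant: x^2 - 26x = 56
Half of -26 is -13, squared is 169
Add 169 to both sides: x^2 - 26x + 169 = 225
(x - 13)^2 = 225
x - 13 = ±15
x = 13 + 15 = 28 or x = 13 - 15 = -2

x = -2, x = 28


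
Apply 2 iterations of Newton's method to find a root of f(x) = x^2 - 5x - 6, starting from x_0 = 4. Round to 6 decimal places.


Newton's method: x_(n+1) = x_n - f(x_n)/f'(x_n)
f(x) = x^2 - 5x - 6
f'(x) = 2x - 5

Iteration 1:
  f(4.000000) = -10.000000
  f'(4.000000) = 3.000000
  x_1 = 4.000000 - (-10.000000)/(3.000000) = 7.333333

Iteration 2:
  f(7.333333) = 11.111111
  f'(7.333333) = 9.666667
  x_2 = 7.333333 - (11.111111)/(9.666667) = 6.183908

x_2 = 6.183908


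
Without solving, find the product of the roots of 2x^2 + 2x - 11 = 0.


By Vieta's formulas for ax^2 + bx + c = 0:
  Sum of roots = -b/a
  Product of roots = c/a

Here a = 2, b = 2, c = -11
Sum = -(2)/2 = -1
Product = -11/2 = -11/2

Product = -11/2


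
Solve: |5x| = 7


An absolute value equation |expr| = 7 gives two cases:
Case 1: 5x = 7
  5x = 7, so x = 7/5
Case 2: 5x = -7
  5x = -7, so x = -7/5

x = -7/5, x = 7/5


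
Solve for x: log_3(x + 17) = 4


Convert to exponential form: x + 17 = 3^4 = 81
x = 81 - 17 = 64
Check: log_3(64 + 17) = log_3(81) = log_3(81) = 4 ✓

x = 64


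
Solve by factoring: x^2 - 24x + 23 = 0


We need two numbers that multiply to 23 and add to -24.
Those numbers are -23 and -1 (since (-23) * (-1) = 23 and (-23) + (-1) = -24).
So x^2 - 24x + 23 = (x - 23)(x - 1) = 0
Setting each factor to zero: x = 23 or x = 1

x = 1, x = 23


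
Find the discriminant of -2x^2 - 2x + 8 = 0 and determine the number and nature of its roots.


For ax^2 + bx + c = 0, discriminant D = b^2 - 4ac
Here a = -2, b = -2, c = 8
D = (-2)^2 - 4(-2)(8) = 4 + 64 = 68

D = 68 > 0 but not a perfect square
The equation has 2 distinct real irrational roots.

Discriminant = 68, 2 distinct real irrational roots


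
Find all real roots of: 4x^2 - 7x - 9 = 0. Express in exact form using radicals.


Using the quadratic formula: x = (-b ± sqrt(b^2 - 4ac)) / (2a)
Here a = 4, b = -7, c = -9
Discriminant = b^2 - 4ac = (-7)^2 - 4(4)(-9) = 49 + 144 = 193
Since discriminant = 193 > 0, there are two real roots.
x = (7 ± sqrt(193)) / 8
Numerically: x ≈ 2.6116 or x ≈ -0.8616

x = (7 + sqrt(193)) / 8 or x = (7 - sqrt(193)) / 8


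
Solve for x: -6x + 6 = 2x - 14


Starting with: -6x + 6 = 2x - 14
Move all x terms to left: (-6 - 2)x = -14 - 6
Simplify: -8x = -20
Divide both sides by -8: x = 5/2

x = 5/2


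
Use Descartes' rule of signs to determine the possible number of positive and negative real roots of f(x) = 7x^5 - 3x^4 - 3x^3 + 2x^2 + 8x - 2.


Descartes' rule of signs:

For positive roots, count sign changes in f(x) = 7x^5 - 3x^4 - 3x^3 + 2x^2 + 8x - 2:
Signs of coefficients: +, -, -, +, +, -
Number of sign changes: 3
Possible positive real roots: 3, 1

For negative roots, examine f(-x) = -7x^5 - 3x^4 + 3x^3 + 2x^2 - 8x - 2:
Signs of coefficients: -, -, +, +, -, -
Number of sign changes: 2
Possible negative real roots: 2, 0

Positive roots: 3 or 1; Negative roots: 2 or 0


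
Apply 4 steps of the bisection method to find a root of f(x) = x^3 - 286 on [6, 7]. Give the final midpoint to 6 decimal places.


f(x) = x^3 - 286
f(6) = -70 < 0
f(7) = 57 > 0

Step 1: midpoint = (6.000000 + 7.000000)/2 = 6.500000
  f(6.500000) = -11.375000
  f(mid) < 0, so root is in [6.500000, 7.000000]

Step 2: midpoint = (6.500000 + 7.000000)/2 = 6.750000
  f(6.750000) = 21.546875
  f(mid) > 0, so root is in [6.500000, 6.750000]

Step 3: midpoint = (6.500000 + 6.750000)/2 = 6.625000
  f(6.625000) = 4.775391
  f(mid) > 0, so root is in [6.500000, 6.625000]

Step 4: midpoint = (6.500000 + 6.625000)/2 = 6.562500
  f(6.562500) = -3.376709
  f(mid) < 0, so root is in [6.562500, 6.625000]

midpoint = 6.562500


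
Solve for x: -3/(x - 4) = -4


Multiply both sides by (x - 4): -3 = -4(x - 4)
Distribute: -3 = -4x + 16
-4x = -3 - 16 = -19
x = 19/4

x = 19/4


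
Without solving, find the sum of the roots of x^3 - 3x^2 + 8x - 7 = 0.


By Vieta's formulas for x^3 + bx^2 + cx + d = 0:
  r1 + r2 + r3 = -b/a = 3
  r1*r2 + r1*r3 + r2*r3 = c/a = 8
  r1*r2*r3 = -d/a = 7


Sum = 3


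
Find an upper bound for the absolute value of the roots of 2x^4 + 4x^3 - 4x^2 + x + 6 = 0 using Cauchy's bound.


Cauchy's bound: all roots r satisfy |r| <= 1 + max(|a_i/a_n|) for i = 0,...,n-1
where a_n is the leading coefficient.

Coefficients: [2, 4, -4, 1, 6]
Leading coefficient a_n = 2
Ratios |a_i/a_n|: 2, 2, 1/2, 3
Maximum ratio: 3
Cauchy's bound: |r| <= 1 + 3 = 4

Upper bound = 4


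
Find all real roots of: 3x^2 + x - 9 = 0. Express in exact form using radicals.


Using the quadratic formula: x = (-b ± sqrt(b^2 - 4ac)) / (2a)
Here a = 3, b = 1, c = -9
Discriminant = b^2 - 4ac = 1^2 - 4(3)(-9) = 1 + 108 = 109
Since discriminant = 109 > 0, there are two real roots.
x = (-1 ± sqrt(109)) / 6
Numerically: x ≈ 1.5734 or x ≈ -1.9067

x = (-1 + sqrt(109)) / 6 or x = (-1 - sqrt(109)) / 6


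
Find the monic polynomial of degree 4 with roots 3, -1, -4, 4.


A monic polynomial with roots 3, -1, -4, 4 is:
p(x) = (x - 3)(x + 1)(x + 4)(x - 4)
After multiplying by (x - 3): x - 3
After multiplying by (x + 1): x^2 - 2x - 3
After multiplying by (x + 4): x^3 + 2x^2 - 11x - 12
After multiplying by (x - 4): x^4 - 2x^3 - 19x^2 + 32x + 48

x^4 - 2x^3 - 19x^2 + 32x + 48


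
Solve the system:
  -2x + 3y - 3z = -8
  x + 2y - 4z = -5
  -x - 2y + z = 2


Using Cramer's rule. Expand each determinant along the first row.
D  = (-2)*[2*1 - (-4)*(-2)] - 3*[1*1 - (-4)*(-1)] + (-3)*[1*(-2) - 2*(-1)]
  = (-2)*(-6) - 3*(-3) + (-3)*(0) = 21
Dx = (-8)*[2*1 - (-4)*(-2)] - 3*[(-5)*1 - (-4)*2] + (-3)*[(-5)*(-2) - 2*2]
  = (-8)*(-6) - 3*(3) + (-3)*(6) = 21
Dy = (-2)*[(-5)*1 - (-4)*2] - (-8)*[1*1 - (-4)*(-1)] + (-3)*[1*2 - (-5)*(-1)]
  = (-2)*(3) - (-8)*(-3) + (-3)*(-3) = -21
Dz = (-2)*[2*2 - (-5)*(-2)] - 3*[1*2 - (-5)*(-1)] + (-8)*[1*(-2) - 2*(-1)]
  = (-2)*(-6) - 3*(-3) + (-8)*(0) = 21
x = Dx/D = 21/21 = 1, y = Dy/D = -21/21 = -1, z = Dz/D = 21/21 = 1
Check eq1: (-2)(1) + (3)(-1) + (-3)(1) = -8 = -8 ✓
Check eq2: (1)(1) + (2)(-1) + (-4)(1) = -5 = -5 ✓
Check eq3: (-1)(1) + (-2)(-1) + (1)(1) = 2 = 2 ✓

x = 1, y = -1, z = 1


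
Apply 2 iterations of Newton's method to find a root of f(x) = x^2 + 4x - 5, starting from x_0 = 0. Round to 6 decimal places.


Newton's method: x_(n+1) = x_n - f(x_n)/f'(x_n)
f(x) = x^2 + 4x - 5
f'(x) = 2x + 4

Iteration 1:
  f(0.000000) = -5.000000
  f'(0.000000) = 4.000000
  x_1 = 0.000000 - (-5.000000)/(4.000000) = 1.250000

Iteration 2:
  f(1.250000) = 1.562500
  f'(1.250000) = 6.500000
  x_2 = 1.250000 - (1.562500)/(6.500000) = 1.009615

x_2 = 1.009615


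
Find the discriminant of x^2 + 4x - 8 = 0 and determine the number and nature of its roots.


For ax^2 + bx + c = 0, discriminant D = b^2 - 4ac
Here a = 1, b = 4, c = -8
D = (4)^2 - 4(1)(-8) = 16 + 32 = 48

D = 48 > 0 but not a perfect square
The equation has 2 distinct real irrational roots.

Discriminant = 48, 2 distinct real irrational roots


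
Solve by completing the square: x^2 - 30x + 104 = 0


Start: x^2 - 30x + 104 = 0
Move constant: x^2 - 30x = -104
Half of -30 is -15, squared is 225
Add 225 to both sides: x^2 - 30x + 225 = 121
(x - 15)^2 = 121
x - 15 = ±11
x = 15 + 11 = 26 or x = 15 - 11 = 4

x = 4, x = 26


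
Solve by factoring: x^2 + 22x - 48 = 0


We need two numbers that multiply to -48 and add to 22.
Those numbers are 24 and -2 (since 24 * (-2) = -48 and 24 + (-2) = 22).
So x^2 + 22x - 48 = (x + 24)(x - 2) = 0
Setting each factor to zero: x = -24 or x = 2

x = -24, x = 2


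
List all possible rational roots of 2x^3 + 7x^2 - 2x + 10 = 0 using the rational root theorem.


Rational root theorem: possible roots are ±p/q where:
  p divides the constant term (10): p ∈ {1, 2, 5, 10}
  q divides the leading coefficient (2): q ∈ {1, 2}

All possible rational roots: -10, -5, -5/2, -2, -1, -1/2, 1/2, 1, 2, 5/2, 5, 10

-10, -5, -5/2, -2, -1, -1/2, 1/2, 1, 2, 5/2, 5, 10
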